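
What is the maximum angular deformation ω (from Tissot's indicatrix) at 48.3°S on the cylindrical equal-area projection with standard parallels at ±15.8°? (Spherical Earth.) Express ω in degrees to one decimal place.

41.4°

Cylindrical equal-area (φ₀ = 15.8°): h = cos φ / cos 15.8° along meridians, k = cos 15.8° / cos φ along parallels; h·k = 1.
At 48.3°: h = 0.6914, k = 1.446; principal scales a = 1.446, b = 0.6914.
sin(ω/2) = (a − b)/(a + b) = 0.7551/2.138 = 0.3532, so ω = 2 arcsin(0.3532) ≈ 41.4°.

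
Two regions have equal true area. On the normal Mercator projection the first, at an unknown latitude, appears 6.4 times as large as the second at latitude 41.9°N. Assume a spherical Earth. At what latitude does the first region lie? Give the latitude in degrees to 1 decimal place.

For equal true areas on Mercator, apparent areas scale as sec²φ, so the ratio is cos²φ₂ / cos²φ₁.
cos²φ₂ / cos²φ₁ = 6.4  ⇒  cos φ₁ = cos 41.9° / √6.4 = 0.7443/2.530 = 0.2942.
φ₁ = arccos(0.2942) ≈ 72.9°.

72.9°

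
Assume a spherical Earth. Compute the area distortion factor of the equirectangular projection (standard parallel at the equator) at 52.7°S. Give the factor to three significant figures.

1.65

Plate carrée maps x = Rλ, y = Rφ. The meridian scale is h = 1 and the parallel scale is k = 1/cos φ = sec φ.
Areal scale = h·k = 1 × sec φ; at 52.7°, h = 1.000, k = 1.650, so h·k = 1.650.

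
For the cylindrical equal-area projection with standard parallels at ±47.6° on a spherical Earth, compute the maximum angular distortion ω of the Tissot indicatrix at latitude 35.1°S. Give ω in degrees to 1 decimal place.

22.0°

For cylindrical equal-area with standard parallel φ₀, h = cos φ / cos φ₀ and k = cos φ₀ / cos φ, so h·k = 1.
At 35.1°: h = 1.213, k = 0.8242; principal scales a = 1.213, b = 0.8242.
sin(ω/2) = (a − b)/(a + b) = 0.3891/2.038 = 0.1910, so ω = 2 arcsin(0.1910) ≈ 22.0°.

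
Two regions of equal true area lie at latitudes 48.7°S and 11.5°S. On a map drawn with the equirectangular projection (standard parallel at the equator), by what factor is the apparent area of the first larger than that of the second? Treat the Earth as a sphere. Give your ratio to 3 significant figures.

1.48

Plate carrée maps x = Rλ, y = Rφ. The meridian scale is h = 1 and the parallel scale is k = 1/cos φ = sec φ.
Areal scale at 48.7°: h·k = 1.000 × 1.515 = 1.515.
Areal scale at 11.5°: h·k = 1.000 × 1.020 = 1.020.
Ratio = 1.515/1.020 ≈ 1.48.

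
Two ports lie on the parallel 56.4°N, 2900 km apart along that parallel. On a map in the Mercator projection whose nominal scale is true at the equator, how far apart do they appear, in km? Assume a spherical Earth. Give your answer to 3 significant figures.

5240 km

The Mercator projection is conformal; its linear scale factor is the same in every direction and equals sec φ = 1/cos φ.
Along the parallel, k = sec 56.4° = 1/0.5534 = 1.807.
Map distance = 2900 × 1.807 ≈ 5240 km.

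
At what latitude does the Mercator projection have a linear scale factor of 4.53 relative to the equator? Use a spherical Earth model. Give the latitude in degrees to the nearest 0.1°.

Mercator scale is k = sec φ = 1/cos φ.
1/cos φ = 4.53  ⇒  cos φ = 0.2208  ⇒  φ = arccos(0.2208) ≈ 77.2°.

77.2°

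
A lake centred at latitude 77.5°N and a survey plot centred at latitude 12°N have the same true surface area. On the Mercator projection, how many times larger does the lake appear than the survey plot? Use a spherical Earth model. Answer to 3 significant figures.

20.4

Mercator areal scale is sec²φ.
At 77.5°: sec²(77.5°) = 1/0.2164² = 21.35.
At 12°: sec²(12°) = 1/0.9781² = 1.045.
Ratio = 21.35/1.045 = cos²(12°)/cos²(77.5°) ≈ 20.4.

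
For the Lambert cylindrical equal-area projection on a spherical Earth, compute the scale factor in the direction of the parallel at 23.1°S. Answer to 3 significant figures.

1.09

The Lambert cylindrical equal-area projection is the cylindrical equal-area projection with its standard parallel at the equator (φ₀ = 0). For cylindrical equal-area with standard parallel φ₀, h = cos φ / cos φ₀ and k = cos φ₀ / cos φ, so h·k = 1.
k = cos 0° / cos 23.1° = 1.000/0.9198 = 1.087.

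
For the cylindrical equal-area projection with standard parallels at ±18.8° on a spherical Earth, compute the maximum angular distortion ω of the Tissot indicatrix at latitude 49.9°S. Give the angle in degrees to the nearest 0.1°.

Cylindrical equal-area (φ₀ = 18.8°): h = cos φ / cos 18.8° along meridians, k = cos 18.8° / cos φ along parallels; h·k = 1.
At 49.9°: h = 0.6804, k = 1.470; principal scales a = 1.470, b = 0.6804.
sin(ω/2) = (a − b)/(a + b) = 0.7892/2.150 = 0.3671, so ω = 2 arcsin(0.3671) ≈ 43.1°.

43.1°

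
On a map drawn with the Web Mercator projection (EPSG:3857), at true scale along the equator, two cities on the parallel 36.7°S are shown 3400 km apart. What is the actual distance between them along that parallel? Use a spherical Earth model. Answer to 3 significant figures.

For Mercator, h = k = sec φ (a conformal cylindrical projection has a single point scale, 1/cos φ).
Along the parallel at 36.7°, map distances are exaggerated by k = sec 36.7° = 1.247.
True distance = 3400 / 1.247 = 3400 × cos 36.7° ≈ 2730 km.

2730 km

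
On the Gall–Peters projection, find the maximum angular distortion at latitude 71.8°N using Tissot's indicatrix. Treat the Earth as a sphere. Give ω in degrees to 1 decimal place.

84.7°

Gall–Peters is a cylindrical equal-area projection with standard parallels at ±45°. Cylindrical equal-area (φ₀ = 45°): h = cos φ / cos 45° along meridians, k = cos 45° / cos φ along parallels; h·k = 1.
At 71.8°: h = 0.4417, k = 2.264; principal scales a = 2.264, b = 0.4417.
sin(ω/2) = (a − b)/(a + b) = 1.822/2.706 = 0.6735, so ω = 2 arcsin(0.6735) ≈ 84.7°.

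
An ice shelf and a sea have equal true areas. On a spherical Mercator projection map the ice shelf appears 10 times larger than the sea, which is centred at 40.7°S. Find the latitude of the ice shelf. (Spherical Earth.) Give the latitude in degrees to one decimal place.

On Mercator, (apparent₁)/(apparent₂) = sec²φ₁ / sec²φ₂ when true areas are equal.
cos²φ₂ / cos²φ₁ = 10  ⇒  cos φ₁ = cos 40.7° / √10 = 0.7581/3.162 = 0.2397.
φ₁ = arccos(0.2397) ≈ 76.1°.

76.1°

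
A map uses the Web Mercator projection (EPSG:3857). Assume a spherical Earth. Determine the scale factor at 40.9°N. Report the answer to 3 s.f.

1.32

Mercator is conformal, so the point scale is isotropic: h = k = sec φ = 1/cos φ.
k = 1/cos 40.9° = 1/0.7559 = 1.323.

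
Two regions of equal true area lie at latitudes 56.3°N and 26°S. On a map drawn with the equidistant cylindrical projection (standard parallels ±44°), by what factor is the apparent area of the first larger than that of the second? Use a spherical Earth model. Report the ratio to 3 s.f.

1.62

With standard parallel φ₀ = 44°, the equirectangular projection gives x = Rλ cos φ₀, y = Rφ, so h = 1 and k = cos 44° / cos φ.
Areal scale at 56.3°: h·k = 1.000 × 1.296 = 1.296.
Areal scale at 26°: h·k = 1.000 × 0.8003 = 0.8003.
Ratio = 1.296/0.8003 ≈ 1.62.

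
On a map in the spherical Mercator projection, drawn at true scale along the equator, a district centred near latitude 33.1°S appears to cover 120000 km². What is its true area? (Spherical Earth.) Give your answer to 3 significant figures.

84200 km²

Mercator is conformal, so the point scale is isotropic: h = k = sec φ = 1/cos φ.
Areal scale = k² = sec²φ = 1/cos²(33.1°) = 1/0.8377² = 1.425.
True area = apparent / (areal scale) = 120000 / 1.425 ≈ 84200 km².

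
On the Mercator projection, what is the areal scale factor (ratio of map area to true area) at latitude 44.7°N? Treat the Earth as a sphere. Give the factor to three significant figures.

For Mercator, h = k = sec φ (a conformal cylindrical projection has a single point scale, 1/cos φ).
Areal scale = k² = sec²φ = 1/cos²(44.7°) = 1/0.7108² = 1.979.

1.98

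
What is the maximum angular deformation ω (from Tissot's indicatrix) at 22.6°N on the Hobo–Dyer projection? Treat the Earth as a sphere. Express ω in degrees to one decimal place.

Hobo–Dyer is a cylindrical equal-area projection with standard parallels at ±37.5°. A cylindrical equal-area projection with standard parallel φ₀ has meridian scale h = cos φ / cos φ₀ and parallel scale k = cos φ₀ / cos φ (so areas are preserved, h·k = 1).
At 22.6°: h = 1.164, k = 0.8593; principal scales a = 1.164, b = 0.8593.
sin(ω/2) = (a − b)/(a + b) = 0.3043/2.023 = 0.1504, so ω = 2 arcsin(0.1504) ≈ 17.3°.

17.3°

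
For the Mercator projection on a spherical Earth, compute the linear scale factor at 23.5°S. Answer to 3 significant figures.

The Mercator projection is conformal; its linear scale factor is the same in every direction and equals sec φ = 1/cos φ.
k = 1/cos 23.5° = 1/0.9171 = 1.090.

1.09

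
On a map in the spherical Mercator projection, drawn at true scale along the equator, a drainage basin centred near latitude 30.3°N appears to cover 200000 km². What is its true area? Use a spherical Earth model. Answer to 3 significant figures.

149000 km²

The Mercator projection is conformal; its linear scale factor is the same in every direction and equals sec φ = 1/cos φ.
Areal scale = k² = sec²φ = 1/cos²(30.3°) = 1/0.8634² = 1.341.
True area = apparent / (areal scale) = 200000 / 1.341 ≈ 149000 km².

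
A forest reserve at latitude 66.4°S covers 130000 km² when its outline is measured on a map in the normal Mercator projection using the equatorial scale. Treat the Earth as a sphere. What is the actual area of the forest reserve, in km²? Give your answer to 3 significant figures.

Mercator is conformal, so the point scale is isotropic: h = k = sec φ = 1/cos φ.
Areal scale = k² = sec²φ = 1/cos²(66.4°) = 1/0.4003² = 6.239.
True area = apparent / (areal scale) = 130000 / 6.239 ≈ 20800 km².

20800 km²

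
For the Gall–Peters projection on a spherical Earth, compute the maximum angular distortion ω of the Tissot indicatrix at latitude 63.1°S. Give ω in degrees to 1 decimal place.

The Gall–Peters projection is cylindrical equal-area with φ₀ = 45°. For cylindrical equal-area with standard parallel φ₀, h = cos φ / cos φ₀ and k = cos φ₀ / cos φ, so h·k = 1.
At 63.1°: h = 0.6398, k = 1.563; principal scales a = 1.563, b = 0.6398.
sin(ω/2) = (a − b)/(a + b) = 0.9231/2.203 = 0.4190, so ω = 2 arcsin(0.4190) ≈ 49.5°.

49.5°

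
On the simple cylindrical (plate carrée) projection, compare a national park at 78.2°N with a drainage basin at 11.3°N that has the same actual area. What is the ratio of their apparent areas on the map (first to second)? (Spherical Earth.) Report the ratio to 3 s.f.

4.80

Plate carrée maps x = Rλ, y = Rφ. The meridian scale is h = 1 and the parallel scale is k = 1/cos φ = sec φ.
Areal scale at 78.2°: h·k = 1.000 × 4.890 = 4.890.
Areal scale at 11.3°: h·k = 1.000 × 1.020 = 1.020.
Ratio = 4.890/1.020 ≈ 4.80.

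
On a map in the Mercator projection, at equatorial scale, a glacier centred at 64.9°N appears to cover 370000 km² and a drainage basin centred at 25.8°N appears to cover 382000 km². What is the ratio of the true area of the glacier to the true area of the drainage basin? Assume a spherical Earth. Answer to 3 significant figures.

0.215

Since Mercator area scale is 1/cos²φ, the true area equals the apparent area multiplied by cos²φ.
True area of glacier: 370000 × cos²(64.9°) = 370000 × 0.1799 = 66580 km².
True area of drainage basin: 382000 × cos²(25.8°) = 382000 × 0.8106 = 309600 km².
Ratio = 66580 / 309600 ≈ 0.215.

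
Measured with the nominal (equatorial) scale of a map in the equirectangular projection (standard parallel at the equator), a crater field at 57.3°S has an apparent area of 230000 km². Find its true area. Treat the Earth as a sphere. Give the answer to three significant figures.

124000 km²

For the equirectangular projection with φ₀ = 0 (plate carrée), h = 1 along meridians and k = sec φ along parallels.
Areal scale = h·k = 1 × sec φ; at 57.3°, h = 1.000, k = 1.851, so h·k = 1.851.
True area = apparent / (areal scale) = 230000 / 1.851 ≈ 124000 km².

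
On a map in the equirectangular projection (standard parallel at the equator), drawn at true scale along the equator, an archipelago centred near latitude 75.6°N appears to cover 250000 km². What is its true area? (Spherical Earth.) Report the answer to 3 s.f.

62200 km²

In the plate carrée (x = Rλ, y = Rφ), meridians are true-scale (h = 1) and parallels are stretched by k = sec φ.
Areal scale = h·k = 1 × sec φ; at 75.6°, h = 1.000, k = 4.021, so h·k = 4.021.
True area = apparent / (areal scale) = 250000 / 4.021 ≈ 62200 km².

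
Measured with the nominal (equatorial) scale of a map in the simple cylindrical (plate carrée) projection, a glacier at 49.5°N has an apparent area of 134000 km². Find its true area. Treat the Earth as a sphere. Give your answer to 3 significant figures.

87000 km²

For the equirectangular projection with φ₀ = 0 (plate carrée), h = 1 along meridians and k = sec φ along parallels.
Areal scale = h·k = 1 × sec φ; at 49.5°, h = 1.000, k = 1.540, so h·k = 1.540.
True area = apparent / (areal scale) = 134000 / 1.540 ≈ 87000 km².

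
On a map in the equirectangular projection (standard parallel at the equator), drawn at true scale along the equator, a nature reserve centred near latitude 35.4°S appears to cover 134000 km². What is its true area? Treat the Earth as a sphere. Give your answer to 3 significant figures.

For the equirectangular projection with φ₀ = 0 (plate carrée), h = 1 along meridians and k = sec φ along parallels.
Areal scale = h·k = 1 × sec φ; at 35.4°, h = 1.000, k = 1.227, so h·k = 1.227.
True area = apparent / (areal scale) = 134000 / 1.227 ≈ 109000 km².

109000 km²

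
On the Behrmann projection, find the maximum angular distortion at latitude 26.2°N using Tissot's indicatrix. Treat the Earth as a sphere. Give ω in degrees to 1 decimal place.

4.1°

Behrmann is a cylindrical equal-area projection with standard parallels at ±30°. For cylindrical equal-area with standard parallel φ₀, h = cos φ / cos φ₀ and k = cos φ₀ / cos φ, so h·k = 1.
At 26.2°: h = 1.036, k = 0.9652; principal scales a = 1.036, b = 0.9652.
sin(ω/2) = (a − b)/(a + b) = 0.07087/2.001 = 0.03541, so ω = 2 arcsin(0.03541) ≈ 4.1°.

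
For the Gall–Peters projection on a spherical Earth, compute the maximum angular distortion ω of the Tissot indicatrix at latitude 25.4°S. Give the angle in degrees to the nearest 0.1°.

Gall–Peters is a cylindrical equal-area projection with standard parallels at ±45°. For cylindrical equal-area with standard parallel φ₀, h = cos φ / cos φ₀ and k = cos φ₀ / cos φ, so h·k = 1.
At 25.4°: h = 1.278, k = 0.7828; principal scales a = 1.278, b = 0.7828.
sin(ω/2) = (a − b)/(a + b) = 0.4947/2.060 = 0.2401, so ω = 2 arcsin(0.2401) ≈ 27.8°.

27.8°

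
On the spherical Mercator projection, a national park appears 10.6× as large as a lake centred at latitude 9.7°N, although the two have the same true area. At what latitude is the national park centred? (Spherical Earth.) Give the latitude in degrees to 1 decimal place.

72.4°

On Mercator, (apparent₁)/(apparent₂) = sec²φ₁ / sec²φ₂ when true areas are equal.
cos²φ₂ / cos²φ₁ = 10.6  ⇒  cos φ₁ = cos 9.7° / √10.6 = 0.9857/3.256 = 0.3028.
φ₁ = arccos(0.3028) ≈ 72.4°.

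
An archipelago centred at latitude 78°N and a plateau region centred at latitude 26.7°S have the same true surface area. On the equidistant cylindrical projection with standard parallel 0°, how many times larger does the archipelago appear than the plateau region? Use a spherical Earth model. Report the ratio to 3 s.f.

For the equirectangular projection with φ₀ = 0 (plate carrée), h = 1 along meridians and k = sec φ along parallels.
Areal scale at 78°: h·k = 1.000 × 4.810 = 4.810.
Areal scale at 26.7°: h·k = 1.000 × 1.119 = 1.119.
Ratio = 4.810/1.119 ≈ 4.30.

4.30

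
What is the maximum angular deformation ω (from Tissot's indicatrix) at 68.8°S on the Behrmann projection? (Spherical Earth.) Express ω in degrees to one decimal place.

The Behrmann projection is cylindrical equal-area with φ₀ = 30°. For cylindrical equal-area with standard parallel φ₀, h = cos φ / cos φ₀ and k = cos φ₀ / cos φ, so h·k = 1.
At 68.8°: h = 0.4176, k = 2.395; principal scales a = 2.395, b = 0.4176.
sin(ω/2) = (a − b)/(a + b) = 1.977/2.812 = 0.7031, so ω = 2 arcsin(0.7031) ≈ 89.3°.

89.3°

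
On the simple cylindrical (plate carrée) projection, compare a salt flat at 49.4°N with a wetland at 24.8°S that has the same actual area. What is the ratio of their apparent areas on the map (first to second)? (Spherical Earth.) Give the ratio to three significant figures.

Plate carrée maps x = Rλ, y = Rφ. The meridian scale is h = 1 and the parallel scale is k = 1/cos φ = sec φ.
Areal scale at 49.4°: h·k = 1.000 × 1.537 = 1.537.
Areal scale at 24.8°: h·k = 1.000 × 1.102 = 1.102.
Ratio = 1.537/1.102 ≈ 1.39.

1.39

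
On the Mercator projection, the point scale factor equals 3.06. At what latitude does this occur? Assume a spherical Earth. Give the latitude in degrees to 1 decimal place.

70.9°

Mercator scale is k = sec φ = 1/cos φ.
1/cos φ = 3.06  ⇒  cos φ = 0.3268  ⇒  φ = arccos(0.3268) ≈ 70.9°.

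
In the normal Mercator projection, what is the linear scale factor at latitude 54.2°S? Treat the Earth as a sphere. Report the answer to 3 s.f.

Mercator is conformal, so the point scale is isotropic: h = k = sec φ = 1/cos φ.
k = 1/cos 54.2° = 1/0.5850 = 1.710.

1.71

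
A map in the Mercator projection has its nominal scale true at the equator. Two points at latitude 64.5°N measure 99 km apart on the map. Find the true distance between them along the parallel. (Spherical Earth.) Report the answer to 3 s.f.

The Mercator projection is conformal; its linear scale factor is the same in every direction and equals sec φ = 1/cos φ.
Along the parallel at 64.5°, map distances are exaggerated by k = sec 64.5° = 2.323.
True distance = 99 / 2.323 = 99 × cos 64.5° ≈ 42.6 km.

42.6 km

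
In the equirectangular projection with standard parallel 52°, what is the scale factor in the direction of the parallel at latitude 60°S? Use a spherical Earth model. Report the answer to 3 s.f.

1.23

In the equirectangular projection with standard parallel φ₀ = 52° (x = Rλ cos φ₀, y = Rφ), meridians are true-scale (h = 1) and the parallel scale is k = cos φ₀ / cos φ.
k = cos 52° / cos 60° = 0.6157/0.5000 = 1.231.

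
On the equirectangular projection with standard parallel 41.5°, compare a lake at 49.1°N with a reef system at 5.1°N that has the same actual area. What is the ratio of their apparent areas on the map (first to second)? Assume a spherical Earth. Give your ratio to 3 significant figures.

With standard parallel φ₀ = 41.5°, the equirectangular projection gives x = Rλ cos φ₀, y = Rφ, so h = 1 and k = cos 41.5° / cos φ.
Areal scale at 49.1°: h·k = 1.000 × 1.144 = 1.144.
Areal scale at 5.1°: h·k = 1.000 × 0.7519 = 0.7519.
Ratio = 1.144/0.7519 ≈ 1.52.

1.52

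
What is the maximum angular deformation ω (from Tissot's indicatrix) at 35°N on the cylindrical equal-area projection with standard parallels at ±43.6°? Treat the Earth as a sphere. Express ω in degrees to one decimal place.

A cylindrical equal-area projection with standard parallel φ₀ has meridian scale h = cos φ / cos φ₀ and parallel scale k = cos φ₀ / cos φ (so areas are preserved, h·k = 1).
At 35°: h = 1.131, k = 0.8841; principal scales a = 1.131, b = 0.8841.
sin(ω/2) = (a − b)/(a + b) = 0.2471/2.015 = 0.1226, so ω = 2 arcsin(0.1226) ≈ 14.1°.

14.1°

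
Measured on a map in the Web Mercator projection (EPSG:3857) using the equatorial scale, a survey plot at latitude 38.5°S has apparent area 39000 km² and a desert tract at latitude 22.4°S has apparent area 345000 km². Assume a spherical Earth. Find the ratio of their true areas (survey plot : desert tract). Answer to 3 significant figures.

0.0810

Mercator's areal exaggeration is sec²φ; hence true area = (apparent area) · cos²φ.
True area of survey plot: 39000 × cos²(38.5°) = 39000 × 0.6125 = 23890 km².
True area of desert tract: 345000 × cos²(22.4°) = 345000 × 0.8548 = 294900 km².
Ratio = 23890 / 294900 ≈ 0.0810.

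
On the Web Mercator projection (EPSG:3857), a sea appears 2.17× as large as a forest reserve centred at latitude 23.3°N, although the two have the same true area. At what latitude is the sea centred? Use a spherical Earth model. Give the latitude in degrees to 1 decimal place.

51.4°

Mercator areal scale is sec²φ, so apparent-area ratio = sec²φ₁ / sec²φ₂ = cos²φ₂ / cos²φ₁.
cos²φ₂ / cos²φ₁ = 2.17  ⇒  cos φ₁ = cos 23.3° / √2.17 = 0.9184/1.473 = 0.6235.
φ₁ = arccos(0.6235) ≈ 51.4°.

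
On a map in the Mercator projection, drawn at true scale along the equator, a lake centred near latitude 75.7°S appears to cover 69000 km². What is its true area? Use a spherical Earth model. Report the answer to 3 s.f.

4210 km²

The Mercator projection is conformal; its linear scale factor is the same in every direction and equals sec φ = 1/cos φ.
Areal scale = k² = sec²φ = 1/cos²(75.7°) = 1/0.2470² = 16.39.
True area = apparent / (areal scale) = 69000 / 16.39 ≈ 4210 km².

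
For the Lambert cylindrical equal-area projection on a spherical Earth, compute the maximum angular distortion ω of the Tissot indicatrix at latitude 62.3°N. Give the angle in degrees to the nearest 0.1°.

The Lambert cylindrical equal-area projection is the cylindrical equal-area projection with its standard parallel at the equator (φ₀ = 0). A cylindrical equal-area projection with standard parallel φ₀ has meridian scale h = cos φ / cos φ₀ and parallel scale k = cos φ₀ / cos φ (so areas are preserved, h·k = 1).
At 62.3°: h = 0.4648, k = 2.151; principal scales a = 2.151, b = 0.4648.
sin(ω/2) = (a − b)/(a + b) = 1.686/2.616 = 0.6446, so ω = 2 arcsin(0.6446) ≈ 80.3°.

80.3°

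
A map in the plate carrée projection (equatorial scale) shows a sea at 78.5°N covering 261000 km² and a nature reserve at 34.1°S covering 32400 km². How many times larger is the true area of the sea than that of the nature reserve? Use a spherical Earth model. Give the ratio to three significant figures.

Plate carrée has h = 1 and k = sec φ, giving areal scale sec φ; true area = (apparent area) · cos φ.
True area of sea: 261000 × cos(78.5°) = 261000 × 0.1994 = 52040 km².
True area of nature reserve: 32400 × cos(34.1°) = 32400 × 0.8281 = 26830 km².
Ratio = 52040 / 26830 ≈ 1.94.

1.94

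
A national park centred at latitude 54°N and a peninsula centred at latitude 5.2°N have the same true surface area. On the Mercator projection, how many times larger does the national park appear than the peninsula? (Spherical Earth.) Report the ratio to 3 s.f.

On Mercator, area is exaggerated by sec²φ = 1/cos²φ.
At 54°: sec²(54°) = 1/0.5878² = 2.894.
At 5.2°: sec²(5.2°) = 1/0.9959² = 1.008.
Ratio = 2.894/1.008 = cos²(5.2°)/cos²(54°) ≈ 2.87.

2.87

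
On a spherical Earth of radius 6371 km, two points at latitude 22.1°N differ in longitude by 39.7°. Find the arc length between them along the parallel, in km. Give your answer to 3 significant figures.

Arc length along a parallel = R cos φ · Δλ (with Δλ in radians).
= 6371 × cos 22.1° × (39.7° × π/180) = 6371 × 0.9265 × 0.6929 ≈ 4090 km.

4090 km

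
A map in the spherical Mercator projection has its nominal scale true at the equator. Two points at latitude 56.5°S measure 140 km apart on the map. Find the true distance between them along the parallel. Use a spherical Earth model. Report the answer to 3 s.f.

77.3 km

Mercator is conformal, so the point scale is isotropic: h = k = sec φ = 1/cos φ.
Along the parallel at 56.5°, map distances are exaggerated by k = sec 56.5° = 1.812.
True distance = 140 / 1.812 = 140 × cos 56.5° ≈ 77.3 km.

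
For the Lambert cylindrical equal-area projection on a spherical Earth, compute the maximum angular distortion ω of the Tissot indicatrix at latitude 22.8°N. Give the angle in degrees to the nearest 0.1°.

The Lambert cylindrical equal-area projection is the cylindrical equal-area projection with its standard parallel at the equator (φ₀ = 0). Cylindrical equal-area (φ₀ = 0°): h = cos φ / cos 0° along meridians, k = cos 0° / cos φ along parallels; h·k = 1.
At 22.8°: h = 0.9219, k = 1.085; principal scales a = 1.085, b = 0.9219.
sin(ω/2) = (a − b)/(a + b) = 0.1629/2.007 = 0.08118, so ω = 2 arcsin(0.08118) ≈ 9.3°.

9.3°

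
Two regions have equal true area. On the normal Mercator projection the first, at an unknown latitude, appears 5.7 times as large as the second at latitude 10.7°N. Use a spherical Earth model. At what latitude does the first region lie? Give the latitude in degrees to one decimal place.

65.7°

Mercator areal scale is sec²φ, so apparent-area ratio = sec²φ₁ / sec²φ₂ = cos²φ₂ / cos²φ₁.
cos²φ₂ / cos²φ₁ = 5.7  ⇒  cos φ₁ = cos 10.7° / √5.7 = 0.9826/2.387 = 0.4116.
φ₁ = arccos(0.4116) ≈ 65.7°.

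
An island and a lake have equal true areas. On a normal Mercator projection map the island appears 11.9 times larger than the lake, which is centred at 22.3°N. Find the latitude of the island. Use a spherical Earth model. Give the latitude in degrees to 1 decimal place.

74.4°

Mercator areal scale is sec²φ, so apparent-area ratio = sec²φ₁ / sec²φ₂ = cos²φ₂ / cos²φ₁.
cos²φ₂ / cos²φ₁ = 11.9  ⇒  cos φ₁ = cos 22.3° / √11.9 = 0.9252/3.450 = 0.2682.
φ₁ = arccos(0.2682) ≈ 74.4°.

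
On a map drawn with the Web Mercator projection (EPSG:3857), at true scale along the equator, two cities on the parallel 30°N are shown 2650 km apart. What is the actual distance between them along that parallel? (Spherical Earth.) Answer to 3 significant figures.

2290 km

For Mercator, h = k = sec φ (a conformal cylindrical projection has a single point scale, 1/cos φ).
Along the parallel at 30°, map distances are exaggerated by k = sec 30° = 1.155.
True distance = 2650 / 1.155 = 2650 × cos 30° ≈ 2290 km.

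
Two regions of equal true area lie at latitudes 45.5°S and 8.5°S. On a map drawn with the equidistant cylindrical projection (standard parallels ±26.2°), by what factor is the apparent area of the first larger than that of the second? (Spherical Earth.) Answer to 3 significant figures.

The equidistant cylindrical projection with φ₀ = 26.2° has h = 1 (meridians true) and k = cos φ₀ / cos φ along parallels.
Areal scale at 45.5°: h·k = 1.000 × 1.280 = 1.280.
Areal scale at 8.5°: h·k = 1.000 × 0.9072 = 0.9072.
Ratio = 1.280/0.9072 ≈ 1.41.

1.41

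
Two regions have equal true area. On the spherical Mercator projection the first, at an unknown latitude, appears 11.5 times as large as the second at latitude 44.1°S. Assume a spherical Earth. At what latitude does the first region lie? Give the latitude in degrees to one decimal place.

77.8°

On Mercator, (apparent₁)/(apparent₂) = sec²φ₁ / sec²φ₂ when true areas are equal.
cos²φ₂ / cos²φ₁ = 11.5  ⇒  cos φ₁ = cos 44.1° / √11.5 = 0.7181/3.391 = 0.2118.
φ₁ = arccos(0.2118) ≈ 77.8°.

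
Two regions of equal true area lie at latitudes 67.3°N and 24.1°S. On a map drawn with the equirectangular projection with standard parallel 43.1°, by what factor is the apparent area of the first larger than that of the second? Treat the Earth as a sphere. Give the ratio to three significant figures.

2.37

In the equirectangular projection with standard parallel φ₀ = 43.1° (x = Rλ cos φ₀, y = Rφ), meridians are true-scale (h = 1) and the parallel scale is k = cos φ₀ / cos φ.
Areal scale at 67.3°: h·k = 1.000 × 1.892 = 1.892.
Areal scale at 24.1°: h·k = 1.000 × 0.7999 = 0.7999.
Ratio = 1.892/0.7999 ≈ 2.37.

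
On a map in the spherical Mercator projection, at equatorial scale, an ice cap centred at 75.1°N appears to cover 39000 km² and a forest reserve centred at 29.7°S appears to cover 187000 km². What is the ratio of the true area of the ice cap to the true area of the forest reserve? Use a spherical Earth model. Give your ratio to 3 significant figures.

0.0183

On Mercator the areal scale is sec²φ, so true area = apparent × cos²φ.
True area of ice cap: 39000 × cos²(75.1°) = 39000 × 0.06612 = 2579 km².
True area of forest reserve: 187000 × cos²(29.7°) = 187000 × 0.7545 = 141100 km².
Ratio = 2579 / 141100 ≈ 0.0183.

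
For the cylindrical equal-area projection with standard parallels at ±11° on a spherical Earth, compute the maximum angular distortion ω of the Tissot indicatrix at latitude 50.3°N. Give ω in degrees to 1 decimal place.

A cylindrical equal-area projection with standard parallel φ₀ has meridian scale h = cos φ / cos φ₀ and parallel scale k = cos φ₀ / cos φ (so areas are preserved, h·k = 1).
At 50.3°: h = 0.6507, k = 1.537; principal scales a = 1.537, b = 0.6507.
sin(ω/2) = (a − b)/(a + b) = 0.8860/2.187 = 0.4050, so ω = 2 arcsin(0.4050) ≈ 47.8°.

47.8°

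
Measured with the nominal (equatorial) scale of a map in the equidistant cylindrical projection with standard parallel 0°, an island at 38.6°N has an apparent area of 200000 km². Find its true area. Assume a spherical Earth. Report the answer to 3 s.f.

156000 km²

For the equirectangular projection with φ₀ = 0 (plate carrée), h = 1 along meridians and k = sec φ along parallels.
Areal scale = h·k = 1 × sec φ; at 38.6°, h = 1.000, k = 1.280, so h·k = 1.280.
True area = apparent / (areal scale) = 200000 / 1.280 ≈ 156000 km².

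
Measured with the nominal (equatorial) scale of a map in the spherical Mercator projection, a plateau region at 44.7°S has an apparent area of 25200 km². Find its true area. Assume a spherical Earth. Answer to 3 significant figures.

Mercator is conformal, so the point scale is isotropic: h = k = sec φ = 1/cos φ.
Areal scale = k² = sec²φ = 1/cos²(44.7°) = 1/0.7108² = 1.979.
True area = apparent / (areal scale) = 25200 / 1.979 ≈ 12700 km².

12700 km²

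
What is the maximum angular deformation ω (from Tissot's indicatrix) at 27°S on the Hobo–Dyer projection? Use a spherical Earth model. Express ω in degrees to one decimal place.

Hobo–Dyer is a cylindrical equal-area projection with standard parallels at ±37.5°. For cylindrical equal-area with standard parallel φ₀, h = cos φ / cos φ₀ and k = cos φ₀ / cos φ, so h·k = 1.
At 27°: h = 1.123, k = 0.8904; principal scales a = 1.123, b = 0.8904.
sin(ω/2) = (a − b)/(a + b) = 0.2327/2.013 = 0.1156, so ω = 2 arcsin(0.1156) ≈ 13.3°.

13.3°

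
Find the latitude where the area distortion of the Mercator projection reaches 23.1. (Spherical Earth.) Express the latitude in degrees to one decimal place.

Mercator areal scale is sec²φ.
sec²φ = 23.1  ⇒  cos²φ = 0.04329  ⇒  cos φ = 0.2081.
φ = arccos(0.2081) ≈ 78.0°.

78.0°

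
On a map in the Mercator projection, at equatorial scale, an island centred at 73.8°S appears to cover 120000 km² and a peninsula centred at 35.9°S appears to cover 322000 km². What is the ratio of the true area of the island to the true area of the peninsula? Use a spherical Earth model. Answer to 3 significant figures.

Mercator's areal exaggeration is sec²φ; hence true area = (apparent area) · cos²φ.
True area of island: 120000 × cos²(73.8°) = 120000 × 0.07784 = 9340 km².
True area of peninsula: 322000 × cos²(35.9°) = 322000 × 0.6562 = 211300 km².
Ratio = 9340 / 211300 ≈ 0.0442.

0.0442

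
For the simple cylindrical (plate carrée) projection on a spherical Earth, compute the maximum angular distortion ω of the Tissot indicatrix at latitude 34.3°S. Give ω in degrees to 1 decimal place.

10.9°

Plate carrée maps x = Rλ, y = Rφ. The meridian scale is h = 1 and the parallel scale is k = 1/cos φ = sec φ.
At 34.3°: h = 1.000, k = 1.211; principal scales a = 1.211, b = 1.000.
sin(ω/2) = (a − b)/(a + b) = 0.2105/2.211 = 0.09523, so ω = 2 arcsin(0.09523) ≈ 10.9°.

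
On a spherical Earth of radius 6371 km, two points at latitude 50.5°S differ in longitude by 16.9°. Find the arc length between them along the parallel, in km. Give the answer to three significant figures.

Arc length along a parallel = R cos φ · Δλ (with Δλ in radians).
= 6371 × cos 50.5° × (16.9° × π/180) = 6371 × 0.6361 × 0.2950 ≈ 1200 km.

1200 km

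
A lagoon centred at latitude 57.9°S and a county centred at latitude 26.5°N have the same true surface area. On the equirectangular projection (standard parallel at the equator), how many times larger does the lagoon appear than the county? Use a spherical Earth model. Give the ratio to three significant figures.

Plate carrée maps x = Rλ, y = Rφ. The meridian scale is h = 1 and the parallel scale is k = 1/cos φ = sec φ.
Areal scale at 57.9°: h·k = 1.000 × 1.882 = 1.882.
Areal scale at 26.5°: h·k = 1.000 × 1.117 = 1.117.
Ratio = 1.882/1.117 ≈ 1.68.

1.68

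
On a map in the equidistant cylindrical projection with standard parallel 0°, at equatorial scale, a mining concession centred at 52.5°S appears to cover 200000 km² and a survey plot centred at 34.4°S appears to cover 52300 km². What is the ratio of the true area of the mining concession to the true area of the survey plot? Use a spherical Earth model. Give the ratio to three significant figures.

2.82

Plate carrée has h = 1 and k = sec φ, giving areal scale sec φ; true area = (apparent area) · cos φ.
True area of mining concession: 200000 × cos(52.5°) = 200000 × 0.6088 = 121800 km².
True area of survey plot: 52300 × cos(34.4°) = 52300 × 0.8251 = 43150 km².
Ratio = 121800 / 43150 ≈ 2.82.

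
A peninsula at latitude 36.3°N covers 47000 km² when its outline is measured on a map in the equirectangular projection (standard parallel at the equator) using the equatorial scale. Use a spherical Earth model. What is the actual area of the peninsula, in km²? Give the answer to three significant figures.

37900 km²

Plate carrée maps x = Rλ, y = Rφ. The meridian scale is h = 1 and the parallel scale is k = 1/cos φ = sec φ.
Areal scale = h·k = 1 × sec φ; at 36.3°, h = 1.000, k = 1.241, so h·k = 1.241.
True area = apparent / (areal scale) = 47000 / 1.241 ≈ 37900 km².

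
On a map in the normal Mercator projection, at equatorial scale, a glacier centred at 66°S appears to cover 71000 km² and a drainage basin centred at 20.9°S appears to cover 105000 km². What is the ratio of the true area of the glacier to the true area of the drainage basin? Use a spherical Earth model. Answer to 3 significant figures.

Since Mercator area scale is 1/cos²φ, the true area equals the apparent area multiplied by cos²φ.
True area of glacier: 71000 × cos²(66°) = 71000 × 0.1654 = 11750 km².
True area of drainage basin: 105000 × cos²(20.9°) = 105000 × 0.8727 = 91640 km².
Ratio = 11750 / 91640 ≈ 0.128.

0.128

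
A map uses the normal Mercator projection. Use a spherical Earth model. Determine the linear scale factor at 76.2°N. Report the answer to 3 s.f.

4.19

The Mercator projection is conformal; its linear scale factor is the same in every direction and equals sec φ = 1/cos φ.
k = 1/cos 76.2° = 1/0.2385 = 4.192.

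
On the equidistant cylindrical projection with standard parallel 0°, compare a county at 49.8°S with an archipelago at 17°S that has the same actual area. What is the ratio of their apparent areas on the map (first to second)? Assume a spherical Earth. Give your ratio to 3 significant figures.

Plate carrée maps x = Rλ, y = Rφ. The meridian scale is h = 1 and the parallel scale is k = 1/cos φ = sec φ.
Areal scale at 49.8°: h·k = 1.000 × 1.549 = 1.549.
Areal scale at 17°: h·k = 1.000 × 1.046 = 1.046.
Ratio = 1.549/1.046 ≈ 1.48.

1.48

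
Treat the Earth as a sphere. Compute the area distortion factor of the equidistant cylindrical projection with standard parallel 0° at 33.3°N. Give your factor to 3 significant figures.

1.20

In the plate carrée (x = Rλ, y = Rφ), meridians are true-scale (h = 1) and parallels are stretched by k = sec φ.
Areal scale = h·k = 1 × sec φ; at 33.3°, h = 1.000, k = 1.196, so h·k = 1.196.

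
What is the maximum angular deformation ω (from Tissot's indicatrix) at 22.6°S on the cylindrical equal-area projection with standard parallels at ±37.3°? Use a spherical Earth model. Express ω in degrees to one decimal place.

For cylindrical equal-area with standard parallel φ₀, h = cos φ / cos φ₀ and k = cos φ₀ / cos φ, so h·k = 1.
At 22.6°: h = 1.161, k = 0.8616; principal scales a = 1.161, b = 0.8616.
sin(ω/2) = (a − b)/(a + b) = 0.2989/2.022 = 0.1478, so ω = 2 arcsin(0.1478) ≈ 17.0°.

17.0°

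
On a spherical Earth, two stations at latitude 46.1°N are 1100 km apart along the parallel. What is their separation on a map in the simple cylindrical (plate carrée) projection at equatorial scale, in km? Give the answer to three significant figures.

1590 km

For the equirectangular projection with φ₀ = 0 (plate carrée), h = 1 along meridians and k = sec φ along parallels.
Along the parallel, k = sec 46.1° = 1/0.6934 = 1.442.
Map distance = 1100 × 1.442 ≈ 1590 km.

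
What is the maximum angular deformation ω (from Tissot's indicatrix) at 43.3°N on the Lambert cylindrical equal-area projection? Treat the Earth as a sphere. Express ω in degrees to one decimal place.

35.8°

The Lambert cylindrical equal-area projection is the cylindrical equal-area projection with its standard parallel at the equator (φ₀ = 0). A cylindrical equal-area projection with standard parallel φ₀ has meridian scale h = cos φ / cos φ₀ and parallel scale k = cos φ₀ / cos φ (so areas are preserved, h·k = 1).
At 43.3°: h = 0.7278, k = 1.374; principal scales a = 1.374, b = 0.7278.
sin(ω/2) = (a − b)/(a + b) = 0.6463/2.102 = 0.3075, so ω = 2 arcsin(0.3075) ≈ 35.8°.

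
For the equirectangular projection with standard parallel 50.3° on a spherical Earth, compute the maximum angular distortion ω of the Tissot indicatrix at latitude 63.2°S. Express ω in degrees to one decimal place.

With standard parallel φ₀ = 50.3°, the equirectangular projection gives x = Rλ cos φ₀, y = Rφ, so h = 1 and k = cos 50.3° / cos φ.
At 63.2°: h = 1.000, k = 1.417; principal scales a = 1.417, b = 1.000.
sin(ω/2) = (a − b)/(a + b) = 0.4167/2.417 = 0.1724, so ω = 2 arcsin(0.1724) ≈ 19.9°.

19.9°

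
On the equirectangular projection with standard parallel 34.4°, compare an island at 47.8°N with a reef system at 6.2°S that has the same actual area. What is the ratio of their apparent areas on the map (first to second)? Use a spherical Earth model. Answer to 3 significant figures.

The equidistant cylindrical projection with φ₀ = 34.4° has h = 1 (meridians true) and k = cos φ₀ / cos φ along parallels.
Areal scale at 47.8°: h·k = 1.000 × 1.228 = 1.228.
Areal scale at 6.2°: h·k = 1.000 × 0.8300 = 0.8300.
Ratio = 1.228/0.8300 ≈ 1.48.

1.48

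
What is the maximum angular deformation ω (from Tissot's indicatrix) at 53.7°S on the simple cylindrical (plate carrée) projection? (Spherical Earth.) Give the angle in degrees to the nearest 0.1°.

29.7°

In the plate carrée (x = Rλ, y = Rφ), meridians are true-scale (h = 1) and parallels are stretched by k = sec φ.
At 53.7°: h = 1.000, k = 1.689; principal scales a = 1.689, b = 1.000.
sin(ω/2) = (a − b)/(a + b) = 0.6892/2.689 = 0.2563, so ω = 2 arcsin(0.2563) ≈ 29.7°.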